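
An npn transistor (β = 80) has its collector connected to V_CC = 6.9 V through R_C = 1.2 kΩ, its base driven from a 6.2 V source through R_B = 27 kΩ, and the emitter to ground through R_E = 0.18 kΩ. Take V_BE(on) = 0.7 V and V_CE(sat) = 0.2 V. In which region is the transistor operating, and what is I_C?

saturation; I_C ≈ 4.8 mA

Assume active: I_B = (6.2 − 0.7)/(27 + 81×0.18) = 0.132 mA, I_C = β·I_B = 10.6 mA.
Then V_CE = 6.9 − 10.6×1.2 − 10.7×0.18 = -7.73 V < 0.2 V — the active assumption fails.
Re-solve with V_CE = 0.2 V. KCL at the emitter: V_E/R_E = (V_BB−0.7−V_E)/R_B + (V_CC−0.2−V_E)/R_C, giving V_E = 0.901 V.
I_C = (V_CC − 0.2 − V_E)/R_C = (6.7 − 0.901)/1.2 = 4.83 mA.
Check: I_B = (5.5 − 0.901)/27 = 0.17 mA, and β·I_B = 13.6 mA > I_C, confirming saturation.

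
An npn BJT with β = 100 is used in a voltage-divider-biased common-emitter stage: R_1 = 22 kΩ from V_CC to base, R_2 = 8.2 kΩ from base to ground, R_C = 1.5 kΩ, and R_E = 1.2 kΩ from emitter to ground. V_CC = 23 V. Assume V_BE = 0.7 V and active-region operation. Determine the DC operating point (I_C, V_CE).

I_C ≈ 4.4 mA, V_CE ≈ 11 V

Thevenize the base divider: V_Th = V_CC·R_2/(R_1+R_2) = 23×8.2/30.2 = 6.25 V, R_Th = R_1‖R_2 = 5.97 kΩ.
Base-emitter loop: V_Th = I_B·R_Th + V_BE + (β+1)I_B·R_E, so I_B = (6.25 − 0.7) / (5.97 + 101×1.2) = 0.0436 mA.
I_C = β·I_B = 100×0.0436 = 4.36 mA, and I_E = (β+1)I_B = 4.4 mA.
V_CE = V_CC − I_C·R_C − I_E·R_E = 23 − 4.36×1.5 − 4.4×1.2 = 11.2 V.
V_CE = 11.2 V > 0.2 V confirms active-region operation.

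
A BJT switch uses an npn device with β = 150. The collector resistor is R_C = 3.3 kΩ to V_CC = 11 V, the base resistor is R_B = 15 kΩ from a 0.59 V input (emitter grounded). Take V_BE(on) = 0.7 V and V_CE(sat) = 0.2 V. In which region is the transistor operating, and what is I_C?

cutoff; I_C ≈ 0

V_BB = 0.59 V ≤ V_BE(on) = 0.7 V, so the base-emitter junction is not forward biased.
The transistor is in cutoff: I_B = I_C = 0.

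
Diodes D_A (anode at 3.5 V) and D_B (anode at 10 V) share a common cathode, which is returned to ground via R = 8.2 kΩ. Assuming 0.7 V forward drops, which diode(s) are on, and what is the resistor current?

Assume both conduct. Then node N would need to be at both 3.5−0.7 = 2.8 V and 10−0.7 = 9.3 V, which is impossible.
Assume only D_B conducts: V_N = 10 − 0.7 = 9.3 V, so I_R = 9.3/8.2 = 1.13 mA.
Check D_A: its anode-to-cathode voltage is 3.5 − 9.3 = -5.8 V < 0.7 V, so it is off. The assumption is consistent.

Only D_B conducts; I_R ≈ 1.1 mA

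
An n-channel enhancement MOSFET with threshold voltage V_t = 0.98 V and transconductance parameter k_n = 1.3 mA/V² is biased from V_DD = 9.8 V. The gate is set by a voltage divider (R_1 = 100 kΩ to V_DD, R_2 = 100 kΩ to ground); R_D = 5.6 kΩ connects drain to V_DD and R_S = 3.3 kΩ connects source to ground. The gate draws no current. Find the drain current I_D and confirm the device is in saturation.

V_G = V_DD·R_2/(R_1+R_2) = 9.8×100/200 = 4.9 V.
Assume saturation: I_D = (k_n/2)(V_GS − V_t)² with V_GS = V_G − I_D·R_S = 4.9 − 3.3·I_D.
Substituting gives 7.08·I_D² − 17.8·I_D + 9.99 = 0, with roots I_D = 0.843 or 1.67 mA.
The root I_D = 1.67 mA gives V_GS = -0.625 V ≤ V_t, so take I_D = 0.843 mA.
Then V_GS = 2.12 V and V_DS = V_DD − I_D(R_D+R_S) = 9.8 − 0.843×8.9 = 2.3 V.
Saturation requires V_DS ≥ V_GS − V_t = 1.14 V; 2.3 ≥ 1.14 ✓.

I_D ≈ 0.84 mA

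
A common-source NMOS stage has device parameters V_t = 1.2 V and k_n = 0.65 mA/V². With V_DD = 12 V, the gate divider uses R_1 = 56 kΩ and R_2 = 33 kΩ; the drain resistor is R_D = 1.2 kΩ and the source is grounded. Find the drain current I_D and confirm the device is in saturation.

V_G = V_DD·R_2/(R_1+R_2) = 12×33/89 = 4.45 V. With the source grounded, V_GS = V_G = 4.45 V.
Assume saturation: I_D = (k_n/2)(V_GS − V_t)² = (0.65/2)×(4.45 − 1.2)² = 0.325×3.25² = 3.43 mA.
V_DS = V_DD − I_D·R_D = 12 − 3.43×1.2 = 7.88 V.
Saturation requires V_DS ≥ V_GS − V_t = 3.25 V; 7.88 ≥ 3.25 ✓.

I_D ≈ 3.4 mA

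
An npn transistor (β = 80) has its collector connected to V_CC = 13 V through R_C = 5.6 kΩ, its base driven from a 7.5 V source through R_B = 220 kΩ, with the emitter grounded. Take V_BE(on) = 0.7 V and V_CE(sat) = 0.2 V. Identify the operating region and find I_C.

Assume active: I_B = (7.5 − 0.7)/220 = 0.0309 mA, giving I_C = β·I_B = 2.47 mA.
But then V_CE = 13 − 2.47×5.6 = -0.847 V < V_CE(sat) = 0.2 V — impossible in the active region.
So the transistor is saturated. With V_CE = 0.2 V, I_C = (V_CC − 0.2)/R_C = 12.8/5.6 = 2.29 mA.
Check: β·I_B = 2.47 mA > I_C = 2.29 mA, confirming saturation.

saturation; I_C ≈ 2.3 mA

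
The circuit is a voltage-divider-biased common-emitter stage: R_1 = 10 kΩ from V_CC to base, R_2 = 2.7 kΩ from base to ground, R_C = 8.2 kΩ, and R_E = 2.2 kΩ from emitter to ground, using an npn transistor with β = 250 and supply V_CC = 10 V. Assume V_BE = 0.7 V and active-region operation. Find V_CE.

V_CE ≈ 3.3 V

Thevenize the base divider: V_Th = V_CC·R_2/(R_1+R_2) = 10×2.7/12.7 = 2.13 V, R_Th = R_1‖R_2 = 2.13 kΩ.
Base-emitter loop: V_Th = I_B·R_Th + V_BE + (β+1)I_B·R_E, so I_B = (2.13 − 0.7) / (2.13 + 251×2.2) = 0.00257 mA.
I_C = β·I_B = 250×0.00257 = 0.643 mA, and I_E = (β+1)I_B = 0.646 mA.
V_CE = V_CC − I_C·R_C − I_E·R_E = 10 − 0.643×8.2 − 0.646×2.2 = 3.31 V.
V_CE = 3.31 V > 0.2 V confirms active-region operation.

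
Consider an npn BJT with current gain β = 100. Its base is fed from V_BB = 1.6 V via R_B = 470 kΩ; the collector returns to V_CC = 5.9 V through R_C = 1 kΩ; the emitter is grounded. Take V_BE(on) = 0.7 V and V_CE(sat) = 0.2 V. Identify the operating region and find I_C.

active; I_C ≈ 0.19 mA

Assume active. Base-emitter loop: I_B = (V_BB − V_BE)/R_B = (1.6 − 0.7)/470 = 0.00191 mA.
I_C = β·I_B = 100×0.00191 = 0.191 mA.
V_CE = V_CC − I_C·R_C = 5.9 − 0.191×1 = 5.71 V > V_CE(sat), so the active-region assumption holds.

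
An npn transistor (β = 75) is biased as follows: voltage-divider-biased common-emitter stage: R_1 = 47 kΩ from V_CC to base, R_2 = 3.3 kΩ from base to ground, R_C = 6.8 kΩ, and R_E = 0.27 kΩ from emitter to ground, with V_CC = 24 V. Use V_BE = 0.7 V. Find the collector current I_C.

Thevenize the base divider: V_Th = V_CC·R_2/(R_1+R_2) = 24×3.3/50.3 = 1.57 V, R_Th = R_1‖R_2 = 3.08 kΩ.
Base-emitter loop: V_Th = I_B·R_Th + V_BE + (β+1)I_B·R_E, so I_B = (1.57 − 0.7) / (3.08 + 76×0.27) = 0.0371 mA.
I_C = β·I_B = 75×0.0371 = 2.78 mA, and I_E = (β+1)I_B = 2.82 mA.
V_CE = V_CC − I_C·R_C − I_E·R_E = 24 − 2.78×6.8 − 2.82×0.27 = 4.34 V.
V_CE = 4.34 V > 0.2 V confirms active-region operation.

I_C ≈ 2.8 mA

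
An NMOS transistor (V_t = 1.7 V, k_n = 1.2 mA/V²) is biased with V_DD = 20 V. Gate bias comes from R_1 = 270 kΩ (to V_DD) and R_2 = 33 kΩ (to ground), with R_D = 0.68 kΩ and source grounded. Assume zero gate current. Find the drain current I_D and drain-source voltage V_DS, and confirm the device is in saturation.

I_D ≈ 0.14 mA, V_DS ≈ 20 V

V_G = V_DD·R_2/(R_1+R_2) = 20×33/303 = 2.18 V. With the source grounded, V_GS = V_G = 2.18 V.
Assume saturation: I_D = (k_n/2)(V_GS − V_t)² = (1.2/2)×(2.18 − 1.7)² = 0.6×0.478² = 0.137 mA.
V_DS = V_DD − I_D·R_D = 20 − 0.137×0.68 = 19.9 V.
Saturation requires V_DS ≥ V_GS − V_t = 0.478 V; 19.9 ≥ 0.478 ✓.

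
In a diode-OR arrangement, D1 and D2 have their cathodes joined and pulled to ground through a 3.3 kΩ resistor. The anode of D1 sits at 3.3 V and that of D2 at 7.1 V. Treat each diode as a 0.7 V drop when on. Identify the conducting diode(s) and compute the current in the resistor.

Only D2 conducts; I_R ≈ 1.9 mA

Assume both conduct. Then node N would need to be at both 3.3−0.7 = 2.6 V and 7.1−0.7 = 6.4 V, which is impossible.
Assume only D2 conducts: V_N = 7.1 − 0.7 = 6.4 V, so I_R = 6.4/3.3 = 1.94 mA.
Check D1: its anode-to-cathode voltage is 3.3 − 6.4 = -3.1 V < 0.7 V, so it is off. The assumption is consistent.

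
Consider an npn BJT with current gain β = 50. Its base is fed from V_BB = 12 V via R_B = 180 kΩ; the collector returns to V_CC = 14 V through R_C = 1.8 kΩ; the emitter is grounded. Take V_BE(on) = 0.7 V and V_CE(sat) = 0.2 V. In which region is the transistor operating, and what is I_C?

active; I_C ≈ 3.1 mA

Assume active. Base-emitter loop: I_B = (V_BB − V_BE)/R_B = (12 − 0.7)/180 = 0.0628 mA.
I_C = β·I_B = 50×0.0628 = 3.14 mA.
V_CE = V_CC − I_C·R_C = 14 − 3.14×1.8 = 8.35 V > V_CE(sat), so the active-region assumption holds.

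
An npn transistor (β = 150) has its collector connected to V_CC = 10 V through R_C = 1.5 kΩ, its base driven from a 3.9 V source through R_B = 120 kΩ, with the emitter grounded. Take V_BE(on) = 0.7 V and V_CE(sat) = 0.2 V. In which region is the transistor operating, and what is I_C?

Assume active. Base-emitter loop: I_B = (V_BB − V_BE)/R_B = (3.9 − 0.7)/120 = 0.0267 mA.
I_C = β·I_B = 150×0.0267 = 4 mA.
V_CE = V_CC − I_C·R_C = 10 − 4×1.5 = 4 V > V_CE(sat), so the active-region assumption holds.

active; I_C ≈ 4 mA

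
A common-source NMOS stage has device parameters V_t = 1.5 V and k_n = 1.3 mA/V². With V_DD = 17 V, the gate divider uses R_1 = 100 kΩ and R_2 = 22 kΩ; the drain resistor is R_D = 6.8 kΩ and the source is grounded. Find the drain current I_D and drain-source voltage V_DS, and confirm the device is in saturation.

V_G = V_DD·R_2/(R_1+R_2) = 17×22/122 = 3.07 V. With the source grounded, V_GS = V_G = 3.07 V.
Assume saturation: I_D = (k_n/2)(V_GS − V_t)² = (1.3/2)×(3.07 − 1.5)² = 0.65×1.57² = 1.59 mA.
V_DS = V_DD − I_D·R_D = 17 − 1.59×6.8 = 6.17 V.
Saturation requires V_DS ≥ V_GS − V_t = 1.57 V; 6.17 ≥ 1.57 ✓.

I_D ≈ 1.6 mA, V_DS ≈ 6.2 V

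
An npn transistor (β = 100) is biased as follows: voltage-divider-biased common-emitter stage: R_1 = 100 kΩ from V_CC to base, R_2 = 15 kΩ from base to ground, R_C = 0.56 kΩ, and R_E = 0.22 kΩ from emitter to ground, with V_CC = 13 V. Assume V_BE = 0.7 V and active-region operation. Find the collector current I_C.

I_C ≈ 2.8 mA

Thevenize the base divider: V_Th = V_CC·R_2/(R_1+R_2) = 13×15/115 = 1.7 V, R_Th = R_1‖R_2 = 13 kΩ.
Base-emitter loop: V_Th = I_B·R_Th + V_BE + (β+1)I_B·R_E, so I_B = (1.7 − 0.7) / (13 + 101×0.22) = 0.0282 mA.
I_C = β·I_B = 100×0.0282 = 2.82 mA, and I_E = (β+1)I_B = 2.85 mA.
V_CE = V_CC − I_C·R_C − I_E·R_E = 13 − 2.82×0.56 − 2.85×0.22 = 10.8 V.
V_CE = 10.8 V > 0.2 V confirms active-region operation.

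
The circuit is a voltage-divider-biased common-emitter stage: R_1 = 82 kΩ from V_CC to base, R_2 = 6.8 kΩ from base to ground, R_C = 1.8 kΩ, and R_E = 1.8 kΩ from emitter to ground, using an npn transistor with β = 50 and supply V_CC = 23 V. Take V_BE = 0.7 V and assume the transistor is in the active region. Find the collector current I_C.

I_C ≈ 0.54 mA

Thevenize the base divider: V_Th = V_CC·R_2/(R_1+R_2) = 23×6.8/88.8 = 1.76 V, R_Th = R_1‖R_2 = 6.28 kΩ.
Base-emitter loop: V_Th = I_B·R_Th + V_BE + (β+1)I_B·R_E, so I_B = (1.76 − 0.7) / (6.28 + 51×1.8) = 0.0108 mA.
I_C = β·I_B = 50×0.0108 = 0.541 mA, and I_E = (β+1)I_B = 0.552 mA.
V_CE = V_CC − I_C·R_C − I_E·R_E = 23 − 0.541×1.8 − 0.552×1.8 = 21 V.
V_CE = 21 V > 0.2 V confirms active-region operation.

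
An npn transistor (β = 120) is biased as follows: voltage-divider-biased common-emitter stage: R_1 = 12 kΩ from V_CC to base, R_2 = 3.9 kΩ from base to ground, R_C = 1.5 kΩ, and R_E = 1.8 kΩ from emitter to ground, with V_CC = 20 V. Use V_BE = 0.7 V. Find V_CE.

V_CE ≈ 12 V

Thevenize the base divider: V_Th = V_CC·R_2/(R_1+R_2) = 20×3.9/15.9 = 4.91 V, R_Th = R_1‖R_2 = 2.94 kΩ.
Base-emitter loop: V_Th = I_B·R_Th + V_BE + (β+1)I_B·R_E, so I_B = (4.91 − 0.7) / (2.94 + 121×1.8) = 0.0191 mA.
I_C = β·I_B = 120×0.0191 = 2.29 mA, and I_E = (β+1)I_B = 2.31 mA.
V_CE = V_CC − I_C·R_C − I_E·R_E = 20 − 2.29×1.5 − 2.31×1.8 = 12.4 V.
V_CE = 12.4 V > 0.2 V confirms active-region operation.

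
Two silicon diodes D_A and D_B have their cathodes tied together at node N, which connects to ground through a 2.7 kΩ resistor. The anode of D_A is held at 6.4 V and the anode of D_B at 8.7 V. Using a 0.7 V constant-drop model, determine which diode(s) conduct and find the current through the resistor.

Only D_B conducts; I_R ≈ 3 mA

Assume both conduct. Then node N would need to be at both 6.4−0.7 = 5.7 V and 8.7−0.7 = 8 V, which is impossible.
Assume only D_B conducts: V_N = 8.7 − 0.7 = 8 V, so I_R = 8/2.7 = 2.96 mA.
Check D_A: its anode-to-cathode voltage is 6.4 − 8 = -1.6 V < 0.7 V, so it is off. The assumption is consistent.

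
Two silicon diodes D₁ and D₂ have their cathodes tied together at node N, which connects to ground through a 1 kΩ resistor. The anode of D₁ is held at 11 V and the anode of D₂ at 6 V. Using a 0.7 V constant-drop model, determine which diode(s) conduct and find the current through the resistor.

Only D₁ conducts; I_R ≈ 10 mA

Assume both conduct. Then node N would need to be at both 11−0.7 = 10.3 V and 6−0.7 = 5.3 V, which is impossible.
Assume only D₁ conducts: V_N = 11 − 0.7 = 10.3 V, so I_R = 10.3/1 = 10.3 mA.
Check D₂: its anode-to-cathode voltage is 6 − 10.3 = -4.3 V < 0.7 V, so it is off. The assumption is consistent.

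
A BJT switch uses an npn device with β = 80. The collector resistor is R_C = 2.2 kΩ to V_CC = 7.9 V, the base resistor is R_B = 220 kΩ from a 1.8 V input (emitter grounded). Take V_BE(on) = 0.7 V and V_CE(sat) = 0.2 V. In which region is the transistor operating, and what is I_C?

active; I_C ≈ 0.4 mA

Assume active. Base-emitter loop: I_B = (V_BB − V_BE)/R_B = (1.8 − 0.7)/220 = 0.005 mA.
I_C = β·I_B = 80×0.005 = 0.4 mA.
V_CE = V_CC − I_C·R_C = 7.9 − 0.4×2.2 = 7.02 V > V_CE(sat), so the active-region assumption holds.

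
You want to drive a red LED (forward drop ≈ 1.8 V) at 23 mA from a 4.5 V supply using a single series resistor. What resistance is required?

R ≈ 0.12 kΩ

The resistor drops V_S − V_D = 4.5 − 1.8 = 2.7 V at 23 mA.
R = 2.7 V / 23 mA = 0.117 kΩ.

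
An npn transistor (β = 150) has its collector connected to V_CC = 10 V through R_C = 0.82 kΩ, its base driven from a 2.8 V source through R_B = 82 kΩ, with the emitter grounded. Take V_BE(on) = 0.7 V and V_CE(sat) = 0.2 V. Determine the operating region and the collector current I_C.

active; I_C ≈ 3.8 mA

Assume active. Base-emitter loop: I_B = (V_BB − V_BE)/R_B = (2.8 − 0.7)/82 = 0.0256 mA.
I_C = β·I_B = 150×0.0256 = 3.84 mA.
V_CE = V_CC − I_C·R_C = 10 − 3.84×0.82 = 6.85 V > V_CE(sat), so the active-region assumption holds.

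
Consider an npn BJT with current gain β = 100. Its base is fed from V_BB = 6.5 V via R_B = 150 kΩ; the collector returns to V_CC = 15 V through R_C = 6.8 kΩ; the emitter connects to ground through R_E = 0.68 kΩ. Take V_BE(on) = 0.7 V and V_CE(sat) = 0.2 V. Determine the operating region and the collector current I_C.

saturation; I_C ≈ 2 mA

Assume active: I_B = (6.5 − 0.7)/(150 + 101×0.68) = 0.0265 mA, I_C = β·I_B = 2.65 mA.
Then V_CE = 15 − 2.65×6.8 − 2.68×0.68 = -4.86 V < 0.2 V — the active assumption fails.
Re-solve with V_CE = 0.2 V. KCL at the emitter: V_E/R_E = (V_BB−0.7−V_E)/R_B + (V_CC−0.2−V_E)/R_C, giving V_E = 1.36 V.
I_C = (V_CC − 0.2 − V_E)/R_C = (14.8 − 1.36)/6.8 = 1.98 mA.
Check: I_B = (5.8 − 1.36)/150 = 0.0296 mA, and β·I_B = 2.96 mA > I_C, confirming saturation.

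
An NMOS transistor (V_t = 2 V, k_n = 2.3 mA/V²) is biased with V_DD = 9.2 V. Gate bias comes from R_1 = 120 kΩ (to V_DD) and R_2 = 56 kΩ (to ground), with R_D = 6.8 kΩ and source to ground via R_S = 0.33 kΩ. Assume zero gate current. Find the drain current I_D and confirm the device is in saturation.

V_G = V_DD·R_2/(R_1+R_2) = 9.2×56/176 = 2.93 V.
Assume saturation: I_D = (k_n/2)(V_GS − V_t)² with V_GS = V_G − I_D·R_S = 2.93 − 0.33·I_D.
Substituting gives 0.125·I_D² − 1.7·I_D + 0.989 = 0, with roots I_D = 0.607 or 13 mA.
The root I_D = 13 mA gives V_GS = -1.36 V ≤ V_t, so take I_D = 0.607 mA.
Then V_GS = 2.73 V and V_DS = V_DD − I_D(R_D+R_S) = 9.2 − 0.607×7.13 = 4.87 V.
Saturation requires V_DS ≥ V_GS − V_t = 0.727 V; 4.87 ≥ 0.727 ✓.

I_D ≈ 0.61 mA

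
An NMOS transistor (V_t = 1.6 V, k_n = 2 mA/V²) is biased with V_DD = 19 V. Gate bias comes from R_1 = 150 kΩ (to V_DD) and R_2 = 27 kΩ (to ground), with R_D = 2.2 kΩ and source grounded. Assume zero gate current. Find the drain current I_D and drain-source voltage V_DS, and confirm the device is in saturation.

V_G = V_DD·R_2/(R_1+R_2) = 19×27/177 = 2.9 V. With the source grounded, V_GS = V_G = 2.9 V.
Assume saturation: I_D = (k_n/2)(V_GS − V_t)² = (2/2)×(2.9 − 1.6)² = 1×1.3² = 1.69 mA.
V_DS = V_DD − I_D·R_D = 19 − 1.69×2.2 = 15.3 V.
Saturation requires V_DS ≥ V_GS − V_t = 1.3 V; 15.3 ≥ 1.3 ✓.

I_D ≈ 1.7 mA, V_DS ≈ 15 V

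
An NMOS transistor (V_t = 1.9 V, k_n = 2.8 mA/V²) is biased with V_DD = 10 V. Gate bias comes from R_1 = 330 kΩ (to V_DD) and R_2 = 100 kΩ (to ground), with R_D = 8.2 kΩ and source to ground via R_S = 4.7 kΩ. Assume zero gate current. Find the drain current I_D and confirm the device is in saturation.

I_D ≈ 0.05 mA

V_G = V_DD·R_2/(R_1+R_2) = 10×100/430 = 2.33 V.
Assume saturation: I_D = (k_n/2)(V_GS − V_t)² with V_GS = V_G − I_D·R_S = 2.33 − 4.7·I_D.
Substituting gives 30.9·I_D² − 6.6·I_D + 0.254 = 0, with roots I_D = 0.0502 or 0.163 mA.
The root I_D = 0.163 mA gives V_GS = 1.56 V ≤ V_t, so take I_D = 0.0502 mA.
Then V_GS = 2.09 V and V_DS = V_DD − I_D(R_D+R_S) = 10 − 0.0502×12.9 = 9.35 V.
Saturation requires V_DS ≥ V_GS − V_t = 0.189 V; 9.35 ≥ 0.189 ✓.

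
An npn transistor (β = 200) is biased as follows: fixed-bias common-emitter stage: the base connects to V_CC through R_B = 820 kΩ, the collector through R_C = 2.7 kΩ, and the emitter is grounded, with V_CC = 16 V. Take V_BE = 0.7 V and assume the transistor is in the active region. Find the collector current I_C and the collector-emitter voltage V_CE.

I_C ≈ 3.7 mA, V_CE ≈ 5.9 V

Base loop: V_CC = I_B·R_B + V_BE, so I_B = (16 − 0.7)/820 kΩ = 0.0187 mA.
In the active region I_C = β·I_B = 200 × 0.0187 = 3.73 mA.
Collector loop: V_CE = V_CC − I_C·R_C = 16 − 3.73×2.7 = 5.92 V.
Since V_CE = 5.92 V > V_CE(sat) ≈ 0.2 V, the transistor is in the active region as assumed.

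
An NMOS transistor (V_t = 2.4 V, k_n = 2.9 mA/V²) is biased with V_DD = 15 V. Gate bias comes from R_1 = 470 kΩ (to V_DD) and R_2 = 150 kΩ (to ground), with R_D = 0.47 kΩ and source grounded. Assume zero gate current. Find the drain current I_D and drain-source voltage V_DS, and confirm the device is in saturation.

V_G = V_DD·R_2/(R_1+R_2) = 15×150/620 = 3.63 V. With the source grounded, V_GS = V_G = 3.63 V.
Assume saturation: I_D = (k_n/2)(V_GS − V_t)² = (2.9/2)×(3.63 − 2.4)² = 1.45×1.23² = 2.19 mA.
V_DS = V_DD − I_D·R_D = 15 − 2.19×0.47 = 14 V.
Saturation requires V_DS ≥ V_GS − V_t = 1.23 V; 14 ≥ 1.23 ✓.

I_D ≈ 2.2 mA, V_DS ≈ 14 V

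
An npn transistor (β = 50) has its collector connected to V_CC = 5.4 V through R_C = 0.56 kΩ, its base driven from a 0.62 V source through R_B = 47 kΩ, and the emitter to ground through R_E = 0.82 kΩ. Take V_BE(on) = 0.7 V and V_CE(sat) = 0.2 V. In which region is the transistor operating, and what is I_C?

V_BB = 0.62 V ≤ V_BE(on) = 0.7 V, so the base-emitter junction is not forward biased.
The transistor is in cutoff: I_B = I_C = 0.

cutoff; I_C ≈ 0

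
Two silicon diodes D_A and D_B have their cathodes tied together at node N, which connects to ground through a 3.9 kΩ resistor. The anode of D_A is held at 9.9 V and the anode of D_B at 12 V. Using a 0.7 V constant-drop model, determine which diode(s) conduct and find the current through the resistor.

Only D_B conducts; I_R ≈ 2.9 mA

Assume both conduct. Then node N would need to be at both 9.9−0.7 = 9.2 V and 12−0.7 = 11.3 V, which is impossible.
Assume only D_B conducts: V_N = 12 − 0.7 = 11.3 V, so I_R = 11.3/3.9 = 2.9 mA.
Check D_A: its anode-to-cathode voltage is 9.9 − 11.3 = -1.4 V < 0.7 V, so it is off. The assumption is consistent.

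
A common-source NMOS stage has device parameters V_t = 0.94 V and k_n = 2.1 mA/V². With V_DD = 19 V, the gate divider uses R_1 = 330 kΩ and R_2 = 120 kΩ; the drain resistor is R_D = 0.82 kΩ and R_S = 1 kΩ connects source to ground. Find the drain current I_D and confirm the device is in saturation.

V_G = V_DD·R_2/(R_1+R_2) = 19×120/450 = 5.07 V.
Assume saturation: I_D = (k_n/2)(V_GS − V_t)² with V_GS = V_G − I_D·R_S = 5.07 − 1·I_D.
Substituting gives 1.05·I_D² − 9.67·I_D + 17.9 = 0, with roots I_D = 2.56 or 6.64 mA.
The root I_D = 6.64 mA gives V_GS = -1.58 V ≤ V_t, so take I_D = 2.56 mA.
Then V_GS = 2.5 V and V_DS = V_DD − I_D(R_D+R_S) = 19 − 2.56×1.82 = 14.3 V.
Saturation requires V_DS ≥ V_GS − V_t = 1.56 V; 14.3 ≥ 1.56 ✓.

I_D ≈ 2.6 mA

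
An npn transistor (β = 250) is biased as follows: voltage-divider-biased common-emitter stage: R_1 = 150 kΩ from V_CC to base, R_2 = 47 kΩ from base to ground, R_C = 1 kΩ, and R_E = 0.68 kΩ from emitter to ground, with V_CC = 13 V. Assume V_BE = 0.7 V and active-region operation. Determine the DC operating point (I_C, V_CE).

Thevenize the base divider: V_Th = V_CC·R_2/(R_1+R_2) = 13×47/197 = 3.1 V, R_Th = R_1‖R_2 = 35.8 kΩ.
Base-emitter loop: V_Th = I_B·R_Th + V_BE + (β+1)I_B·R_E, so I_B = (3.1 − 0.7) / (35.8 + 251×0.68) = 0.0116 mA.
I_C = β·I_B = 250×0.0116 = 2.91 mA, and I_E = (β+1)I_B = 2.92 mA.
V_CE = V_CC − I_C·R_C − I_E·R_E = 13 − 2.91×1 − 2.92×0.68 = 8.11 V.
V_CE = 8.11 V > 0.2 V confirms active-region operation.

I_C ≈ 2.9 mA, V_CE ≈ 8.1 V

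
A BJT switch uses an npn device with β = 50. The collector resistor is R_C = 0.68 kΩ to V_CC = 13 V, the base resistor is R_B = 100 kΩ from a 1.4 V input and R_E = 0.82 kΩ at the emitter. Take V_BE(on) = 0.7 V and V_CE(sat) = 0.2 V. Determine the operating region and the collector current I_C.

active; I_C ≈ 0.25 mA

Assume active. Base-emitter loop: I_B = (V_BB − V_BE)/(R_B + (β+1)R_E) = (1.4 − 0.7)/(100 + 51×0.82) = 0.00494 mA.
I_C = β·I_B = 50×0.00494 = 0.247 mA.
V_CE = V_CC − I_C·R_C − I_E·R_E = 13 − 0.247×0.68 − 0.252×0.82 = 12.6 V > V_CE(sat), so the active-region assumption holds.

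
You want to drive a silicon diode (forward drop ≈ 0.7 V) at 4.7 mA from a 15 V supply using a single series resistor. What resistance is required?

R ≈ 3 kΩ

The resistor drops V_S − V_D = 15 − 0.7 = 14.3 V at 4.7 mA.
R = 14.3 V / 4.7 mA = 3.04 kΩ.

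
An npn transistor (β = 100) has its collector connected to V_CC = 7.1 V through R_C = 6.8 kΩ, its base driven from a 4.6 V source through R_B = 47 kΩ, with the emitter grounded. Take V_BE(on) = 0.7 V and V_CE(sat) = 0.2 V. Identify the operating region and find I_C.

saturation; I_C ≈ 1 mA

Assume active: I_B = (4.6 − 0.7)/47 = 0.083 mA, giving I_C = β·I_B = 8.3 mA.
But then V_CE = 7.1 − 8.3×6.8 = -49.3 V < V_CE(sat) = 0.2 V — impossible in the active region.
So the transistor is saturated. With V_CE = 0.2 V, I_C = (V_CC − 0.2)/R_C = 6.9/6.8 = 1.01 mA.
Check: β·I_B = 8.3 mA > I_C = 1.01 mA, confirming saturation.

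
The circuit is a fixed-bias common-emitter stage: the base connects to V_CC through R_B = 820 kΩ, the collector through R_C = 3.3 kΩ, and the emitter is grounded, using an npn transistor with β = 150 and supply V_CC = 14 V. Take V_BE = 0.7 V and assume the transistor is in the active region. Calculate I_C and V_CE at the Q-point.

Base loop: V_CC = I_B·R_B + V_BE, so I_B = (14 − 0.7)/820 kΩ = 0.0162 mA.
In the active region I_C = β·I_B = 150 × 0.0162 = 2.43 mA.
Collector loop: V_CE = V_CC − I_C·R_C = 14 − 2.43×3.3 = 5.97 V.
Since V_CE = 5.97 V > V_CE(sat) ≈ 0.2 V, the transistor is in the active region as assumed.

I_C ≈ 2.4 mA, V_CE ≈ 6 V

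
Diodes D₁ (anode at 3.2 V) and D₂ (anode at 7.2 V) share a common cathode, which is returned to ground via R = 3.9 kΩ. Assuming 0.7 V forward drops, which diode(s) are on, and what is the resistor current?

Assume both conduct. Then node N would need to be at both 3.2−0.7 = 2.5 V and 7.2−0.7 = 6.5 V, which is impossible.
Assume only D₂ conducts: V_N = 7.2 − 0.7 = 6.5 V, so I_R = 6.5/3.9 = 1.67 mA.
Check D₁: its anode-to-cathode voltage is 3.2 − 6.5 = -3.3 V < 0.7 V, so it is off. The assumption is consistent.

Only D₂ conducts; I_R ≈ 1.7 mA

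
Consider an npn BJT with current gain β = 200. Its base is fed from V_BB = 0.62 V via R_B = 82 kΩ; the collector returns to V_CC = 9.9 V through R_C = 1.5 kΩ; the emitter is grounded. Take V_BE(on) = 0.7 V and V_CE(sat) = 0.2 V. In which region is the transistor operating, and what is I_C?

cutoff; I_C ≈ 0

V_BB = 0.62 V ≤ V_BE(on) = 0.7 V, so the base-emitter junction is not forward biased.
The transistor is in cutoff: I_B = I_C = 0.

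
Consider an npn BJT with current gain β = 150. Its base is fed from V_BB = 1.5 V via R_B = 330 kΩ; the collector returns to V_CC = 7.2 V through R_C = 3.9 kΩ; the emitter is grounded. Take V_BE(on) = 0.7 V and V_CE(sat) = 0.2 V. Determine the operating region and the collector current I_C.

Assume active. Base-emitter loop: I_B = (V_BB − V_BE)/R_B = (1.5 − 0.7)/330 = 0.00242 mA.
I_C = β·I_B = 150×0.00242 = 0.364 mA.
V_CE = V_CC − I_C·R_C = 7.2 − 0.364×3.9 = 5.78 V > V_CE(sat), so the active-region assumption holds.

active; I_C ≈ 0.36 mA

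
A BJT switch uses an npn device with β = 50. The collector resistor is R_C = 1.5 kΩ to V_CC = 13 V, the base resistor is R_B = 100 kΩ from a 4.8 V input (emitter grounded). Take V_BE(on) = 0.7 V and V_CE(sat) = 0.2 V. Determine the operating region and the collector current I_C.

active; I_C ≈ 2 mA

Assume active. Base-emitter loop: I_B = (V_BB − V_BE)/R_B = (4.8 − 0.7)/100 = 0.041 mA.
I_C = β·I_B = 50×0.041 = 2.05 mA.
V_CE = V_CC − I_C·R_C = 13 − 2.05×1.5 = 9.93 V > V_CE(sat), so the active-region assumption holds.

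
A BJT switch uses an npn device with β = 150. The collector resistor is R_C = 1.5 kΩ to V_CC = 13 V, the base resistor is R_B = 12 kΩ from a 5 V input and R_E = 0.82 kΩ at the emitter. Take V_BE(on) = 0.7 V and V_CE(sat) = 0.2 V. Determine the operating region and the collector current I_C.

Assume active. Base-emitter loop: I_B = (V_BB − V_BE)/(R_B + (β+1)R_E) = (5 − 0.7)/(12 + 151×0.82) = 0.0317 mA.
I_C = β·I_B = 150×0.0317 = 4.75 mA.
V_CE = V_CC − I_C·R_C − I_E·R_E = 13 − 4.75×1.5 − 4.78×0.82 = 1.96 V > V_CE(sat), so the active-region assumption holds.

active; I_C ≈ 4.7 mA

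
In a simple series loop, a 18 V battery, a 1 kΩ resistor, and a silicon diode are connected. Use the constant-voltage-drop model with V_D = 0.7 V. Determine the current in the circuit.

KVL around the loop: 18 = V_D + I·R = 0.7 + I × 1 kΩ.
So I = (18 − 0.7) / 1 kΩ = 17.3 / 1 = 17.3 mA.

I ≈ 17 mA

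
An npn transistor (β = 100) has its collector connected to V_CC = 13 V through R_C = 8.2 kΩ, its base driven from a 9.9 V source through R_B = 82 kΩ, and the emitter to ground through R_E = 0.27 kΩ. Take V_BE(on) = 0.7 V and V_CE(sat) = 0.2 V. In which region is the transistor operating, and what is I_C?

Assume active: I_B = (9.9 − 0.7)/(82 + 101×0.27) = 0.0842 mA, I_C = β·I_B = 8.42 mA.
Then V_CE = 13 − 8.42×8.2 − 8.5×0.27 = -58.3 V < 0.2 V — the active assumption fails.
Re-solve with V_CE = 0.2 V. KCL at the emitter: V_E/R_E = (V_BB−0.7−V_E)/R_B + (V_CC−0.2−V_E)/R_C, giving V_E = 0.436 V.
I_C = (V_CC − 0.2 − V_E)/R_C = (12.8 − 0.436)/8.2 = 1.51 mA.
Check: I_B = (9.2 − 0.436)/82 = 0.107 mA, and β·I_B = 10.7 mA > I_C, confirming saturation.

saturation; I_C ≈ 1.5 mA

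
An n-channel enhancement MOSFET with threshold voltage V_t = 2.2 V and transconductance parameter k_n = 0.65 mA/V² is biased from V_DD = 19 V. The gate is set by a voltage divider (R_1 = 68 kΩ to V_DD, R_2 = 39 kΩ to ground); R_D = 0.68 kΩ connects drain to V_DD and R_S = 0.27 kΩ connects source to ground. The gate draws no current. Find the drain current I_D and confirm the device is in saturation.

I_D ≈ 4.2 mA

V_G = V_DD·R_2/(R_1+R_2) = 19×39/107 = 6.93 V.
Assume saturation: I_D = (k_n/2)(V_GS − V_t)² with V_GS = V_G − I_D·R_S = 6.93 − 0.27·I_D.
Substituting gives 0.0237·I_D² − 1.83·I_D + 7.26 = 0, with roots I_D = 4.19 or 73 mA.
The root I_D = 73 mA gives V_GS = -12.8 V ≤ V_t, so take I_D = 4.19 mA.
Then V_GS = 5.79 V and V_DS = V_DD − I_D(R_D+R_S) = 19 − 4.19×0.95 = 15 V.
Saturation requires V_DS ≥ V_GS − V_t = 3.59 V; 15 ≥ 3.59 ✓.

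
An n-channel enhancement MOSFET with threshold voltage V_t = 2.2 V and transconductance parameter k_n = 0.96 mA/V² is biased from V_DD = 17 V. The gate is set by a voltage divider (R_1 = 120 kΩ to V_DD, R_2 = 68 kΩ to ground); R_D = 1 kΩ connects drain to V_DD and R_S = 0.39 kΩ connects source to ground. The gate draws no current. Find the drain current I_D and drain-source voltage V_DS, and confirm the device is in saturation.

V_G = V_DD·R_2/(R_1+R_2) = 17×68/188 = 6.15 V.
Assume saturation: I_D = (k_n/2)(V_GS − V_t)² with V_GS = V_G − I_D·R_S = 6.15 − 0.39·I_D.
Substituting gives 0.073·I_D² − 2.48·I_D + 7.49 = 0, with roots I_D = 3.35 or 30.6 mA.
The root I_D = 30.6 mA gives V_GS = -5.78 V ≤ V_t, so take I_D = 3.35 mA.
Then V_GS = 4.84 V and V_DS = V_DD − I_D(R_D+R_S) = 17 − 3.35×1.39 = 12.3 V.
Saturation requires V_DS ≥ V_GS − V_t = 2.64 V; 12.3 ≥ 2.64 ✓.

I_D ≈ 3.4 mA, V_DS ≈ 12 V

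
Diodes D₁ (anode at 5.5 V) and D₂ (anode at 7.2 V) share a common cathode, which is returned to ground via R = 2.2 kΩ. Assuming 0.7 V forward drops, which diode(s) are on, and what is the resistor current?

Assume both conduct. Then node N would need to be at both 5.5−0.7 = 4.8 V and 7.2−0.7 = 6.5 V, which is impossible.
Assume only D₂ conducts: V_N = 7.2 − 0.7 = 6.5 V, so I_R = 6.5/2.2 = 2.95 mA.
Check D₁: its anode-to-cathode voltage is 5.5 − 6.5 = -1 V < 0.7 V, so it is off. The assumption is consistent.

Only D₂ conducts; I_R ≈ 3 mA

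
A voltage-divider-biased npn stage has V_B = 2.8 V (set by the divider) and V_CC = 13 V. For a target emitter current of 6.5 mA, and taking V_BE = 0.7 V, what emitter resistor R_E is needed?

R_E ≈ 0.32 kΩ

V_E = V_B − V_BE = 2.8 − 0.7 = 2.1 V.
R_E = V_E / I_E = 2.1 / 6.5 = 0.323 kΩ.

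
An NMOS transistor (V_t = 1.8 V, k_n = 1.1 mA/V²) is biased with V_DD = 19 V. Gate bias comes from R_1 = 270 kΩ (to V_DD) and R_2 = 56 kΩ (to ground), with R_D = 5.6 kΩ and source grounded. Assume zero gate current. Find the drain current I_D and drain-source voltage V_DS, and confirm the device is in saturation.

V_G = V_DD·R_2/(R_1+R_2) = 19×56/326 = 3.26 V. With the source grounded, V_GS = V_G = 3.26 V.
Assume saturation: I_D = (k_n/2)(V_GS − V_t)² = (1.1/2)×(3.26 − 1.8)² = 0.55×1.46² = 1.18 mA.
V_DS = V_DD − I_D·R_D = 19 − 1.18×5.6 = 12.4 V.
Saturation requires V_DS ≥ V_GS − V_t = 1.46 V; 12.4 ≥ 1.46 ✓.

I_D ≈ 1.2 mA, V_DS ≈ 12 V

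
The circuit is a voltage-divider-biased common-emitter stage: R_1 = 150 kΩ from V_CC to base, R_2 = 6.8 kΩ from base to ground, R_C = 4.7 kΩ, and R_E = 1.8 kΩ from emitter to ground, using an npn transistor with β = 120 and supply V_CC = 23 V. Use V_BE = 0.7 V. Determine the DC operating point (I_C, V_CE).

I_C ≈ 0.16 mA, V_CE ≈ 22 V

Thevenize the base divider: V_Th = V_CC·R_2/(R_1+R_2) = 23×6.8/157 = 0.997 V, R_Th = R_1‖R_2 = 6.51 kΩ.
Base-emitter loop: V_Th = I_B·R_Th + V_BE + (β+1)I_B·R_E, so I_B = (0.997 − 0.7) / (6.51 + 121×1.8) = 0.00133 mA.
I_C = β·I_B = 120×0.00133 = 0.159 mA, and I_E = (β+1)I_B = 0.16 mA.
V_CE = V_CC − I_C·R_C − I_E·R_E = 23 − 0.159×4.7 − 0.16×1.8 = 22 V.
V_CE = 22 V > 0.2 V confirms active-region operation.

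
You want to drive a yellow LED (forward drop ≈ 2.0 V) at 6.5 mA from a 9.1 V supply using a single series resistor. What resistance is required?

R ≈ 1.1 kΩ

The resistor drops V_S − V_D = 9.1 − 2.0 = 7.1 V at 6.5 mA.
R = 7.1 V / 6.5 mA = 1.09 kΩ.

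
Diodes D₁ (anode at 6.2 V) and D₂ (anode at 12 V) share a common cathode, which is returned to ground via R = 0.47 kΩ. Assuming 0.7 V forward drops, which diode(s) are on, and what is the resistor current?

Assume both conduct. Then node N would need to be at both 6.2−0.7 = 5.5 V and 12−0.7 = 11.3 V, which is impossible.
Assume only D₂ conducts: V_N = 12 − 0.7 = 11.3 V, so I_R = 11.3/0.47 = 24 mA.
Check D₁: its anode-to-cathode voltage is 6.2 − 11.3 = -5.1 V < 0.7 V, so it is off. The assumption is consistent.

Only D₂ conducts; I_R ≈ 24 mA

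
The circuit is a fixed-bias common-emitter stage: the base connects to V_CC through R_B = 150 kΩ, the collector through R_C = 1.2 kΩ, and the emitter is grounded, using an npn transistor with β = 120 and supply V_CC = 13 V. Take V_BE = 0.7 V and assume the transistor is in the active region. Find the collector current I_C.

Base loop: V_CC = I_B·R_B + V_BE, so I_B = (13 − 0.7)/150 kΩ = 0.082 mA.
In the active region I_C = β·I_B = 120 × 0.082 = 9.84 mA.
Collector loop: V_CE = V_CC − I_C·R_C = 13 − 9.84×1.2 = 1.19 V.
Since V_CE = 1.19 V > V_CE(sat) ≈ 0.2 V, the transistor is in the active region as assumed.

I_C ≈ 9.8 mA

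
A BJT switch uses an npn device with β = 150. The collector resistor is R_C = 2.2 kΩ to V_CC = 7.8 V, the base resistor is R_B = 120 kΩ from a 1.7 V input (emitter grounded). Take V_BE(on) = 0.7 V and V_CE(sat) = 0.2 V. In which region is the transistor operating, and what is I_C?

active; I_C ≈ 1.2 mA

Assume active. Base-emitter loop: I_B = (V_BB − V_BE)/R_B = (1.7 − 0.7)/120 = 0.00833 mA.
I_C = β·I_B = 150×0.00833 = 1.25 mA.
V_CE = V_CC − I_C·R_C = 7.8 − 1.25×2.2 = 5.05 V > V_CE(sat), so the active-region assumption holds.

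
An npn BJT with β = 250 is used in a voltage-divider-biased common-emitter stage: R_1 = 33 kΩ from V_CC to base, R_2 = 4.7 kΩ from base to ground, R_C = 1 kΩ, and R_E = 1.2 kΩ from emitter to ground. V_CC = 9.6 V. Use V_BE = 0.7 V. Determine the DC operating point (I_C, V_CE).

Thevenize the base divider: V_Th = V_CC·R_2/(R_1+R_2) = 9.6×4.7/37.7 = 1.2 V, R_Th = R_1‖R_2 = 4.11 kΩ.
Base-emitter loop: V_Th = I_B·R_Th + V_BE + (β+1)I_B·R_E, so I_B = (1.2 − 0.7) / (4.11 + 251×1.2) = 0.00163 mA.
I_C = β·I_B = 250×0.00163 = 0.407 mA, and I_E = (β+1)I_B = 0.408 mA.
V_CE = V_CC − I_C·R_C − I_E·R_E = 9.6 − 0.407×1 − 0.408×1.2 = 8.7 V.
V_CE = 8.7 V > 0.2 V confirms active-region operation.

I_C ≈ 0.41 mA, V_CE ≈ 8.7 V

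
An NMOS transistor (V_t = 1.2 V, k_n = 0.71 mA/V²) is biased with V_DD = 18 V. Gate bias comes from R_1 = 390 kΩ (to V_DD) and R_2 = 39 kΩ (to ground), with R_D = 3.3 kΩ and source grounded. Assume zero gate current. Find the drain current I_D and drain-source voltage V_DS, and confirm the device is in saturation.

V_G = V_DD·R_2/(R_1+R_2) = 18×39/429 = 1.64 V. With the source grounded, V_GS = V_G = 1.64 V.
Assume saturation: I_D = (k_n/2)(V_GS − V_t)² = (0.71/2)×(1.64 − 1.2)² = 0.355×0.436² = 0.0676 mA.
V_DS = V_DD − I_D·R_D = 18 − 0.0676×3.3 = 17.8 V.
Saturation requires V_DS ≥ V_GS − V_t = 0.436 V; 17.8 ≥ 0.436 ✓.

I_D ≈ 0.068 mA, V_DS ≈ 18 V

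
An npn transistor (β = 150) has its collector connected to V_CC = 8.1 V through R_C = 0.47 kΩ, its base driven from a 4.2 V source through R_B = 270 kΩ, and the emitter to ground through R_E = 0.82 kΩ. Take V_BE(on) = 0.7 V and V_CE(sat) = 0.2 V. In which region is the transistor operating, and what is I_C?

Assume active. Base-emitter loop: I_B = (V_BB − V_BE)/(R_B + (β+1)R_E) = (4.2 − 0.7)/(270 + 151×0.82) = 0.00889 mA.
I_C = β·I_B = 150×0.00889 = 1.33 mA.
V_CE = V_CC − I_C·R_C − I_E·R_E = 8.1 − 1.33×0.47 − 1.34×0.82 = 6.37 V > V_CE(sat), so the active-region assumption holds.

active; I_C ≈ 1.3 mA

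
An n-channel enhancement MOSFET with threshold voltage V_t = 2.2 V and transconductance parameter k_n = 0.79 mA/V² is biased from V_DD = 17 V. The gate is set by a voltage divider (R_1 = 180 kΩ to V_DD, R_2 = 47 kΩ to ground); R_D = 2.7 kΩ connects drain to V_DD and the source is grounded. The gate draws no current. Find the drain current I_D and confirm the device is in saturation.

V_G = V_DD·R_2/(R_1+R_2) = 17×47/227 = 3.52 V. With the source grounded, V_GS = V_G = 3.52 V.
Assume saturation: I_D = (k_n/2)(V_GS − V_t)² = (0.79/2)×(3.52 − 2.2)² = 0.395×1.32² = 0.688 mA.
V_DS = V_DD − I_D·R_D = 17 − 0.688×2.7 = 15.1 V.
Saturation requires V_DS ≥ V_GS − V_t = 1.32 V; 15.1 ≥ 1.32 ✓.

I_D ≈ 0.69 mA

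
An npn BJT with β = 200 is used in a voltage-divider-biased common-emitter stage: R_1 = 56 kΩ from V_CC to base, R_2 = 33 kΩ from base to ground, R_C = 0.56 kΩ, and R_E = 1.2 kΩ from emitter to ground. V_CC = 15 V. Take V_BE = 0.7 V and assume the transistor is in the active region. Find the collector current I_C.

I_C ≈ 3.7 mA

Thevenize the base divider: V_Th = V_CC·R_2/(R_1+R_2) = 15×33/89 = 5.56 V, R_Th = R_1‖R_2 = 20.8 kΩ.
Base-emitter loop: V_Th = I_B·R_Th + V_BE + (β+1)I_B·R_E, so I_B = (5.56 − 0.7) / (20.8 + 201×1.2) = 0.0186 mA.
I_C = β·I_B = 200×0.0186 = 3.71 mA, and I_E = (β+1)I_B = 3.73 mA.
V_CE = V_CC − I_C·R_C − I_E·R_E = 15 − 3.71×0.56 − 3.73×1.2 = 8.44 V.
V_CE = 8.44 V > 0.2 V confirms active-region operation.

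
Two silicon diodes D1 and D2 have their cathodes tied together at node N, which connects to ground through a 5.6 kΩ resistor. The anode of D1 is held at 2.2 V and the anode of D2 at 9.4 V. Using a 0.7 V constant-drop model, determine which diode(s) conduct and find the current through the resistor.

Only D2 conducts; I_R ≈ 1.6 mA

Assume both conduct. Then node N would need to be at both 2.2−0.7 = 1.5 V and 9.4−0.7 = 8.7 V, which is impossible.
Assume only D2 conducts: V_N = 9.4 − 0.7 = 8.7 V, so I_R = 8.7/5.6 = 1.55 mA.
Check D1: its anode-to-cathode voltage is 2.2 − 8.7 = -6.5 V < 0.7 V, so it is off. The assumption is consistent.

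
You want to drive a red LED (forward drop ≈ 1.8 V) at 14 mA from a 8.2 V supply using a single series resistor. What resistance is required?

R ≈ 0.46 kΩ

The resistor drops V_S − V_D = 8.2 − 1.8 = 6.4 V at 14 mA.
R = 6.4 V / 14 mA = 0.457 kΩ.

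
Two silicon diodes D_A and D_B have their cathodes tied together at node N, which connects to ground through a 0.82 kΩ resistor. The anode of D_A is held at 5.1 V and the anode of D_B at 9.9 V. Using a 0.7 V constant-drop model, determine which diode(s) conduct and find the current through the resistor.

Only D_B conducts; I_R ≈ 11 mA

Assume both conduct. Then node N would need to be at both 5.1−0.7 = 4.4 V and 9.9−0.7 = 9.2 V, which is impossible.
Assume only D_B conducts: V_N = 9.9 − 0.7 = 9.2 V, so I_R = 9.2/0.82 = 11.2 mA.
Check D_A: its anode-to-cathode voltage is 5.1 − 9.2 = -4.1 V < 0.7 V, so it is off. The assumption is consistent.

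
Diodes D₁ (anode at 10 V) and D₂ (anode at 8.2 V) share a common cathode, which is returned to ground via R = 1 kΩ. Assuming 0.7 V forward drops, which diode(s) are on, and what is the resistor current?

Only D₁ conducts; I_R ≈ 9.3 mA

Assume both conduct. Then node N would need to be at both 10−0.7 = 9.3 V and 8.2−0.7 = 7.5 V, which is impossible.
Assume only D₁ conducts: V_N = 10 − 0.7 = 9.3 V, so I_R = 9.3/1 = 9.3 mA.
Check D₂: its anode-to-cathode voltage is 8.2 − 9.3 = -1.1 V < 0.7 V, so it is off. The assumption is consistent.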